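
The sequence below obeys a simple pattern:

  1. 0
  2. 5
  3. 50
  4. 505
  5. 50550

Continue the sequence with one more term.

50550505

From term 3 onward, concatenate the last term with the second-to-last: 5·0 = 50, 50·5 = 505, …
So term 6 is 50550·505.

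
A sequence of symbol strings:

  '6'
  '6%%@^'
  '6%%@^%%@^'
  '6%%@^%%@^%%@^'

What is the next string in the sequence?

Each term is the previous one with %%@^ appended.
Applying this once more to 6%%@^%%@^%%@^:

6%%@^%%@^%%@^%%@^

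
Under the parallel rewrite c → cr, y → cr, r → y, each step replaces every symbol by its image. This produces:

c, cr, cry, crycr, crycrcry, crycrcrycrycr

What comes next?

crycrcrycrycrcrycrcry

φ(crycrcrycrycr) expands symbol-by-symbol to cr y cr cr y cr y cr cr y cr cr y; joining the 13 pieces gives the next term.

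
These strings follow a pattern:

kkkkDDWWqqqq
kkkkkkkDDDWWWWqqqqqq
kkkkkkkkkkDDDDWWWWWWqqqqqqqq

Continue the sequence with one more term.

kkkkkkkkkkkkkDDDDDWWWWWWWWqqqqqqqqqq

Term n consists of 3n+1 k's, followed by n+1 D's, followed by 2n W's, followed by 2n+2 q's (n = 1, 2, …).
For the next term, n = 4, so the run lengths are 13, 5, 8, 10.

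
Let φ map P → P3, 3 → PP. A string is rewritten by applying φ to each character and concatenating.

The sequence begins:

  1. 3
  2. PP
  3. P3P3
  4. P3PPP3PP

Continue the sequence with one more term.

P3PPP3P3P3PPP3P3

Rewriting each symbol of P3PPP3PP: P→P3, 3→PP, P→P3, P→P3, P→P3, 3→PP, P→P3, P→P3, which concatenates to P3 PP P3 P3 P3 PP P3 P3.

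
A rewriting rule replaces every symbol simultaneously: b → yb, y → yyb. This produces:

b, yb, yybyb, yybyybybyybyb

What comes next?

yybyybybyybyybybyybybyybyybybyybyb

Replace each of the 13 characters of yybyybybyybyb in place — yyb yyb yb yyb yyb yb yyb yb yyb yyb yb yyb yb — and concatenate.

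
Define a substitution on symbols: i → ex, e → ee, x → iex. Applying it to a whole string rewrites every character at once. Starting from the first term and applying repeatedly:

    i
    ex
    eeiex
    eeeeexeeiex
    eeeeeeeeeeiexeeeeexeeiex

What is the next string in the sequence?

Replace each of the 24 characters of eeeeeeeeeeiexeeeeexeeiex in place — ee ee ee ee ee ee ee ee ee ee ex ee iex ee ee ee ee ee iex ee ee ex ee iex — and concatenate.

eeeeeeeeeeeeeeeeeeeeexeeiexeeeeeeeeeeiexeeeeexeeiex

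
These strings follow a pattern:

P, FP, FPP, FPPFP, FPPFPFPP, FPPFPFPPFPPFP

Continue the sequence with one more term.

Each term (from the third on) is the previous term followed by the one before it: term 3 = FP·P = FPP.
The next term joins FPPFPFPPFPPFP and FPPFPFPP.

FPPFPFPPFPPFPFPPFPFPP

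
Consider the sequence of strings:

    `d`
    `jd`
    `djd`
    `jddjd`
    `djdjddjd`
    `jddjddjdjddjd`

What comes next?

From term 3 onward, concatenate the second-to-last term with the last: d·jd = djd, jd·djd = jddjd, …
So term 7 is djdjddjd·jddjddjdjddjd.

djdjddjdjddjddjdjddjd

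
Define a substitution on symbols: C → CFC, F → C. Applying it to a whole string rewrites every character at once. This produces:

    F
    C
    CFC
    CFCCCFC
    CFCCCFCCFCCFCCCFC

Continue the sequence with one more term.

CFCCCFCCFCCFCCCFCCFCCCFCCFCCCFCCFCCFCCCFC

Applying the rule to each of the 17 symbols of CFCCCFCCFCCFCCCFC gives the pieces CFC C CFC CFC CFC C CFC CFC C CFC CFC C CFC CFC CFC C CFC, which concatenate to the answer.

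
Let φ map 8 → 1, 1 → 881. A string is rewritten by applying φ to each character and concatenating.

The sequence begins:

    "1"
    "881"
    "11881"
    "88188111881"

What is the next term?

118811188188188111881

Rewriting each symbol of 88188111881: 8→1, 8→1, 1→881, 8→1, 8→1, 1→881, 1→881, 1→881, 8→1, 8→1, 1→881, which concatenates to 1 1 881 1 1 881 881 881 1 1 881.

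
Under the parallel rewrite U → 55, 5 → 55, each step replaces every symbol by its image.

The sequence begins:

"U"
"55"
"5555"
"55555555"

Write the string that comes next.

Rewriting each symbol of 55555555: 5→55, 5→55, 5→55, 5→55, 5→55, 5→55, 5→55, 5→55, which concatenates to 55 55 55 55 55 55 55 55.

5555555555555555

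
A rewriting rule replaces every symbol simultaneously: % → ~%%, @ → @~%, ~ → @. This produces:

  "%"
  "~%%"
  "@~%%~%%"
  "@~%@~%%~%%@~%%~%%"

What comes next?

Replace each of the 17 characters of @~%@~%%~%%@~%%~%% in place — @~% @ ~%% @~% @ ~%% ~%% @ ~%% ~%% @~% @ ~%% ~%% @ ~%% ~%% — and concatenate.

@~%@~%%@~%@~%%~%%@~%%~%%@~%@~%%~%%@~%%~%%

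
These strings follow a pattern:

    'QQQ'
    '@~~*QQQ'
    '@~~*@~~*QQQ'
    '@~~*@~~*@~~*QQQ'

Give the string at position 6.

@~~*@~~*@~~*@~~*@~~*QQQ

The strings grow by a fixed prefix @~~* each time.
From @~~*@~~*@~~*QQQ, 2 further steps: @~~*@~~*@~~*QQQ → @~~*@~~*@~~*@~~*QQQ → (answer).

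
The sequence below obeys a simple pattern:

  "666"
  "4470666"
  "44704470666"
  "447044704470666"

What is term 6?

44704470447044704470666

Every step adds 4470 at the front: s(k+1) = 4470·s(k).
From 447044704470666, 2 further steps: 447044704470666 → 4470447044704470666 → (answer).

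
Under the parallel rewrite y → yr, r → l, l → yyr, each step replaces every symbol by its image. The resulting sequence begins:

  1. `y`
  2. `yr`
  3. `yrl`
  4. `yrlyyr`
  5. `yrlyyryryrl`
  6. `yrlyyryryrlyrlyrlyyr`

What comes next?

Rewriting the 20 symbols of yrlyyryryrlyrlyrlyyr one by one yields yr l yyr yr yr l yr l yr l yyr yr l yyr yr l yyr yr yr l; concatenated:

yrlyyryryrlyrlyrlyyryrlyyryrlyyryryrl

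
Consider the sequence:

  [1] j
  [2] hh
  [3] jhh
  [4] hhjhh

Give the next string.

jhhhhjhh

This is a Fibonacci-style word recurrence s(k) = s(k−2)·s(k−1): e.g. j·hh = jhh.
Continuing: jhh · hhjhh gives term 5.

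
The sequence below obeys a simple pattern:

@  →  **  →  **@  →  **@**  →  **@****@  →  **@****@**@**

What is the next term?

This is a Fibonacci-style word recurrence s(k) = s(k−1)·s(k−2): e.g. **·@ = **@.
Continuing: **@****@**@** · **@****@ gives term 7.

**@****@**@****@****@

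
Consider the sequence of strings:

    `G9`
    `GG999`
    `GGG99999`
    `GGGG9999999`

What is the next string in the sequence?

Each string has the form G^{n} 9^{2n-1} (n = 1, 2, …).
Setting n = 5 gives 5, 9 characters in each block.

GGGGG999999999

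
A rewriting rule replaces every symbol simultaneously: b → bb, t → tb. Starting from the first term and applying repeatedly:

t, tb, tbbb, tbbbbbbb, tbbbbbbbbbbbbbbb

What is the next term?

tbbbbbbbbbbbbbbbbbbbbbbbbbbbbbbb

Applying the rule to each of the 16 symbols of tbbbbbbbbbbbbbbb gives the pieces tb bb bb bb bb bb bb bb bb bb bb bb bb bb bb bb, which concatenate to the answer.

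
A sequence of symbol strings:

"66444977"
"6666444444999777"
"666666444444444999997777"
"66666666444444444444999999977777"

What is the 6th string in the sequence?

Term n consists of 2n 6's, followed by 3n 4's, followed by 2n-1 9's, followed by n+1 7's (n = 1, 2, …).
Setting n = 6 gives 12, 18, 11, 7 characters in each block.

666666666666444444444444444444999999999997777777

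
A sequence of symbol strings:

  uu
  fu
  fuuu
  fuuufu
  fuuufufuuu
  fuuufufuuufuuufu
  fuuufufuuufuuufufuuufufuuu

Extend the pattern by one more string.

From term 3 onward, concatenate the last term with the second-to-last: fu·uu = fuuu, fuuu·fu = fuuufu, …
Continuing: fuuufufuuufuuufufuuufufuuu · fuuufufuuufuuufu gives term 8.

fuuufufuuufuuufufuuufufuuufuuufufuuufuuufu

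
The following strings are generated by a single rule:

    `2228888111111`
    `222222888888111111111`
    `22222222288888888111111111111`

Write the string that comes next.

Reading off run lengths: 2 runs 3, 6, 9; 8 runs 4, 6, 8; 1 runs 6, 9, 12 — each is linear in n (n = 1, 2, …).
For the next term, n = 4, so the run lengths are 12, 10, 15.

2222222222228888888888111111111111111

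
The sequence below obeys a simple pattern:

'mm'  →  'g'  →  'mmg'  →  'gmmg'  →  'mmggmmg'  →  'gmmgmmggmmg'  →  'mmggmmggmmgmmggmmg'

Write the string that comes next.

From term 3 onward, concatenate the second-to-last term with the last: mm·g = mmg, g·mmg = gmmg, …
Continuing: gmmgmmggmmg · mmggmmggmmgmmggmmg gives term 8.

gmmgmmggmmgmmggmmggmmgmmggmmg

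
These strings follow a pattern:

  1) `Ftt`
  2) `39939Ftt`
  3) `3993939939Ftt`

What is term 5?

39939399393993939939Ftt

Every step adds 39939 at the front: s(k+1) = 39939·s(k).
From 3993939939Ftt, 2 further steps: 3993939939Ftt → 399393993939939Ftt → (answer).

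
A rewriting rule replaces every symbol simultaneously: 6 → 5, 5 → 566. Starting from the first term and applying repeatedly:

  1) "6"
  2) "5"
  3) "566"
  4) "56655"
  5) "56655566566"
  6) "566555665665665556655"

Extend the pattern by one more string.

5665556656656655566555665556656656655566566

Applying the rule to each of the 21 symbols of 566555665665665556655 gives the pieces 566 5 5 566 566 566 5 5 566 5 5 566 5 5 566 566 566 5 5 566 566, which concatenate to the answer.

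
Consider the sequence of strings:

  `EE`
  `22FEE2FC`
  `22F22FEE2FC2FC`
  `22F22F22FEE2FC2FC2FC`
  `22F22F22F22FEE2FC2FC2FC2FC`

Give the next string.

s(k+1) = 22F·s(k)·2FC, so each term gains 22F as a prefix and 2FC as a suffix.
One more step from 22F22F22F22FEE2FC2FC2FC2FC gives the answer.

22F22F22F22F22FEE2FC2FC2FC2FC2FC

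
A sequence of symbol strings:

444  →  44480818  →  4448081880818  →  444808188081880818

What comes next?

44480818808188081880818

The strings grow by a fixed suffix 80818 each time.
One more step from 444808188081880818 gives the answer.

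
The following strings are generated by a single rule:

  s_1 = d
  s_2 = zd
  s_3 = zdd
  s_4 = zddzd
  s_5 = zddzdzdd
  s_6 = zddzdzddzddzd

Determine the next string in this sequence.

zddzdzddzddzdzddzdzdd

Each term (from the third on) is the previous term followed by the one before it: term 3 = zd·d = zdd.
Continuing: zddzdzddzddzd · zddzdzdd gives term 7.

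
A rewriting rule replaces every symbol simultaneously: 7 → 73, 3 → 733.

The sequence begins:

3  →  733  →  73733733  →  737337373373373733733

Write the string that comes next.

Rewriting the 21 symbols of 737337373373373733733 one by one yields 73 733 73 733 733 73 733 73 733 733 73 733 733 73 733 73 733 733 73 733 733; concatenated:

7373373733733737337373373373733733737337373373373733733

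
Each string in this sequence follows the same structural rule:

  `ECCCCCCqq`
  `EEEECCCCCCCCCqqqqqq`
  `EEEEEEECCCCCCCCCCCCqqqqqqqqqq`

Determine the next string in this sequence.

Term n consists of 3n-2 E's, followed by 3n+3 C's, followed by 4n-2 q's (n = 1, 2, …).
At n = 4 the blocks have lengths 10, 15, 14.

EEEEEEEEEECCCCCCCCCCCCCCCqqqqqqqqqqqqqq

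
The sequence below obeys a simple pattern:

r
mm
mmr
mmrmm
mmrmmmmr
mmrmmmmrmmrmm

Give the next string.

mmrmmmmrmmrmmmmrmmmmr

From term 3 onward, concatenate the last term with the second-to-last: mm·r = mmr, mmr·mm = mmrmm, …
So term 7 is mmrmmmmrmmrmm·mmrmmmmr.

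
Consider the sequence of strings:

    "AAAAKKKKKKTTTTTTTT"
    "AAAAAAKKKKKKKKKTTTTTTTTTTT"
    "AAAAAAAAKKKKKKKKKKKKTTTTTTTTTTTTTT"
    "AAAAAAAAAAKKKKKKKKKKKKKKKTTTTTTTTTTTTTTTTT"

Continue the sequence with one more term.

AAAAAAAAAAAAKKKKKKKKKKKKKKKKKKTTTTTTTTTTTTTTTTTTTT

Each string has the form A^{2n} K^{3n} T^{3n+2}, where the shown terms are n = 2, 3, 4, 5.
Setting n = 6 gives 12, 18, 20 characters in each block.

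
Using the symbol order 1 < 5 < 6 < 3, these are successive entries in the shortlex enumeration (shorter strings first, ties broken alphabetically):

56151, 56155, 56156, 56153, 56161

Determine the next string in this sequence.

56165

Treat 56161 as a base-4 numeral over the given alphabet and add one, carrying through any trailing 3's.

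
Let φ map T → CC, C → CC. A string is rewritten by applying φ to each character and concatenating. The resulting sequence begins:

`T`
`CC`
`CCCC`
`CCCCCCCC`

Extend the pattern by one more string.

Expanding CCCCCCCC: C→CC, C→CC, C→CC, C→CC, C→CC, C→CC, C→CC, C→CC. Concatenated: CC CC CC CC CC CC CC CC.

CCCCCCCCCCCCCCCC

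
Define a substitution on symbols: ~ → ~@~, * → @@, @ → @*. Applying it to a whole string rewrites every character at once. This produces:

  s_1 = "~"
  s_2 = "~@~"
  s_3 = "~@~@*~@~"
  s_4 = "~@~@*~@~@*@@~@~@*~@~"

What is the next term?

~@~@*~@~@*@@~@~@*~@~@*@@@*@*~@~@*~@~@*@@~@~@*~@~

Replace each of the 20 characters of ~@~@*~@~@*@@~@~@*~@~ in place — ~@~ @* ~@~ @* @@ ~@~ @* ~@~ @* @@ @* @* ~@~ @* ~@~ @* @@ ~@~ @* ~@~ — and concatenate.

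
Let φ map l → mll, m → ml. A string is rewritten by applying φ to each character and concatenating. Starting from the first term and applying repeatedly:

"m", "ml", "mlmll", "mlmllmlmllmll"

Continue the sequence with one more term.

mlmllmlmllmllmlmllmlmllmllmlmllmll

φ(mlmllmlmllmll) expands symbol-by-symbol to ml mll ml mll mll ml mll ml mll mll ml mll mll; joining the 13 pieces gives the next term.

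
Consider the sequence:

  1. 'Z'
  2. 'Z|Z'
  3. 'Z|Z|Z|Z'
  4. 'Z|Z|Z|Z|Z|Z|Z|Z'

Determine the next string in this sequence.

s(k+1) = s(k)·|·s(k) — each term doubles the last with '|' between the halves.
Doubling Z|Z|Z|Z|Z|Z|Z|Z with '|' between the halves:

Z|Z|Z|Z|Z|Z|Z|Z|Z|Z|Z|Z|Z|Z|Z|Z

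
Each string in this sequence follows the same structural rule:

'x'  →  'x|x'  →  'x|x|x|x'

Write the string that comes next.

x|x|x|x|x|x|x|x

Every step duplicates the string with '|' between the halves.
So the next term is two copies of x|x|x|x with '|' between the halves.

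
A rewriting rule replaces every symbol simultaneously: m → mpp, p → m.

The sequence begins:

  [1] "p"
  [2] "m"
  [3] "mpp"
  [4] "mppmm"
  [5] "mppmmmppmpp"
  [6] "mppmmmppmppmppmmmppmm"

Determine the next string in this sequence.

Rewriting the 21 symbols of mppmmmppmppmppmmmppmm one by one yields mpp m m mpp mpp mpp m m mpp m m mpp m m mpp mpp mpp m m mpp mpp; concatenated:

mppmmmppmppmppmmmppmmmppmmmppmppmppmmmppmpp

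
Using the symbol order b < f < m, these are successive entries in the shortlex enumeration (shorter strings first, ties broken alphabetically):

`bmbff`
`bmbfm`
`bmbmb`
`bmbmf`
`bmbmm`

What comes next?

bmfbb

The successor of bmbmm increments the rightmost position that isn't already m and resets every position after it to b.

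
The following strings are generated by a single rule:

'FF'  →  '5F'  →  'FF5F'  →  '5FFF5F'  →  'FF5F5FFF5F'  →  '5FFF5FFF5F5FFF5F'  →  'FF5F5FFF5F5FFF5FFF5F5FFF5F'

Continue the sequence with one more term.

5FFF5FFF5F5FFF5FFF5F5FFF5F5FFF5FFF5F5FFF5F

From term 3 onward, concatenate the second-to-last term with the last: FF·5F = FF5F, 5F·FF5F = 5FFF5F, …
The next term joins 5FFF5FFF5F5FFF5F and FF5F5FFF5F5FFF5FFF5F5FFF5F.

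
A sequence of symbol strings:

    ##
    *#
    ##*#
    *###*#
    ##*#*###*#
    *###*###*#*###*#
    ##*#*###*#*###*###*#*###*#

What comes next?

This is a Fibonacci-style word recurrence s(k) = s(k−2)·s(k−1): e.g. ##·*# = ##*#.
So term 8 is *###*###*#*###*#·##*#*###*#*###*###*#*###*#.

*###*###*#*###*###*#*###*#*###*###*#*###*#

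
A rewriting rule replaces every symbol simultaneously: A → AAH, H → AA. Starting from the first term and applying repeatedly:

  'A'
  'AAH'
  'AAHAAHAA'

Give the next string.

AAHAAHAAAAHAAHAAAAHAAH

Apply φ to AAHAAHAA symbol by symbol: A→AAH, A→AAH, H→AA, A→AAH, A→AAH, H→AA, A→AAH, A→AAH; joined: AAH AAH AA AAH AAH AA AAH AAH.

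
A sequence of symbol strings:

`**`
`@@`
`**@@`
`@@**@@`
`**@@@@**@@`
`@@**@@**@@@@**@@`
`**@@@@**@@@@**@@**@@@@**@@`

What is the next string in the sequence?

This is a Fibonacci-style word recurrence s(k) = s(k−2)·s(k−1): e.g. **·@@ = **@@.
Continuing: @@**@@**@@@@**@@ · **@@@@**@@@@**@@**@@@@**@@ gives term 8.

@@**@@**@@@@**@@**@@@@**@@@@**@@**@@@@**@@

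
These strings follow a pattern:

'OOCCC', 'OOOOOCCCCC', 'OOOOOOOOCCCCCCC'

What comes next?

OOOOOOOOOOOCCCCCCCCC

Each string has the form O^{3n-1} C^{2n+1} (n = 1, 2, …).
At n = 4 the blocks have lengths 11, 9.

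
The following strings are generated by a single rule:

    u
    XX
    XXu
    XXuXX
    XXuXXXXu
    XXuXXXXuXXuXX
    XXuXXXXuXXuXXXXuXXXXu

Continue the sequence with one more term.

XXuXXXXuXXuXXXXuXXXXuXXuXXXXuXXuXX

Each term (from the third on) is the previous term followed by the one before it: term 3 = XX·u = XXu.
So term 8 is XXuXXXXuXXuXXXXuXXXXu·XXuXXXXuXXuXX.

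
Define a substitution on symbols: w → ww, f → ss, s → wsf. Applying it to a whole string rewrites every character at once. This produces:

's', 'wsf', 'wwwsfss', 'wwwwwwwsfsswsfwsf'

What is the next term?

wwwwwwwwwwwwwwwsfsswsfwsfwwwsfsswwwsfss

Applying the rule to each of the 17 symbols of wwwwwwwsfsswsfwsf gives the pieces ww ww ww ww ww ww ww wsf ss wsf wsf ww wsf ss ww wsf ss, which concatenate to the answer.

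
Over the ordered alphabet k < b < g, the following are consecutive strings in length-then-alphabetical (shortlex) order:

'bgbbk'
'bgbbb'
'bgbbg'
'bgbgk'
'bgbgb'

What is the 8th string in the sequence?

Stepping forward 3 times from bgbgb: bgbgb → bgbgg → bggkk, then the target.

bggkb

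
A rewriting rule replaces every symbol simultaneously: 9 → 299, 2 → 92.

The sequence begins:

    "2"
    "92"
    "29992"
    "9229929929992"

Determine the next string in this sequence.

Applying the rule to each of the 13 symbols of 9229929929992 gives the pieces 299 92 92 299 299 92 299 299 92 299 299 299 92, which concatenate to the answer.

2999292299299922992999229929929992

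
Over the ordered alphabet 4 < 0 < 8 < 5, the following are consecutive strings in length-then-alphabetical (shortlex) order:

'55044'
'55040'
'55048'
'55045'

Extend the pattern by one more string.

55004

The successor of 55045 increments the rightmost position that isn't already 5 and resets every position after it to 4.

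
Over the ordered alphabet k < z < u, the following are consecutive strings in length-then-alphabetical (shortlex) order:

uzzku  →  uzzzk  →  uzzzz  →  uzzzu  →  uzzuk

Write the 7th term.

uzzuu

Advancing 2 positions from uzzuk through uzzuk → uzzuz reaches term 7.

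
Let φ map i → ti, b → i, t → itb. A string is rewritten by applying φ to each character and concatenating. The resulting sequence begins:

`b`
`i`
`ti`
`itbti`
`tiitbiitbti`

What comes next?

Rewriting each symbol of tiitbiitbti: t→itb, i→ti, i→ti, t→itb, b→i, i→ti, i→ti, t→itb, b→i, t→itb, i→ti, which concatenates to itb ti ti itb i ti ti itb i itb ti.

itbtitiitbititiitbiitbti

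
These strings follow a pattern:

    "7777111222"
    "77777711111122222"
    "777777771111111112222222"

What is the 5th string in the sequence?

Each string has the form 7^{2n+2} 1^{3n} 2^{2n+1} (n = 1, 2, …).
At n = 5 the blocks have lengths 12, 15, 11.

77777777777711111111111111122222222222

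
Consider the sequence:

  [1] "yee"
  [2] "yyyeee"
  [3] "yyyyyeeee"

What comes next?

yyyyyyyeeeee

Term n consists of 2n-1 y's, followed by n+1 e's (n = 1, 2, …).
At n = 4 the blocks have lengths 7, 5.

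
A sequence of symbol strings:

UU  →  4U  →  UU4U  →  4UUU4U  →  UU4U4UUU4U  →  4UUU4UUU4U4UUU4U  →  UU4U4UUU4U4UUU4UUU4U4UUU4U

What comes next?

4UUU4UUU4U4UUU4UUU4U4UUU4U4UUU4UUU4U4UUU4U

This is a Fibonacci-style word recurrence s(k) = s(k−2)·s(k−1): e.g. UU·4U = UU4U.
The next term joins 4UUU4UUU4U4UUU4U and UU4U4UUU4U4UUU4UUU4U4UUU4U.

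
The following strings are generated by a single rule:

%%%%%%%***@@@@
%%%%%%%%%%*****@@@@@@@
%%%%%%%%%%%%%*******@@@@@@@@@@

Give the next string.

Each string has the form %^{3n+1} *^{2n-1} @^{3n-2}, where the shown terms are n = 2, 3, 4.
Setting n = 5 gives 16, 9, 13 characters in each block.

%%%%%%%%%%%%%%%%*********@@@@@@@@@@@@@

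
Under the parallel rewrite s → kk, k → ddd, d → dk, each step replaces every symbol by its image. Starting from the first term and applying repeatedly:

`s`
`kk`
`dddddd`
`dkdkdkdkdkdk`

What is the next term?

Expanding dkdkdkdkdkdk: d→dk, k→ddd, d→dk, k→ddd, d→dk, k→ddd, d→dk, k→ddd, d→dk, k→ddd, d→dk, k→ddd. Concatenated: dk ddd dk ddd dk ddd dk ddd dk ddd dk ddd.

dkddddkddddkddddkddddkddddkddd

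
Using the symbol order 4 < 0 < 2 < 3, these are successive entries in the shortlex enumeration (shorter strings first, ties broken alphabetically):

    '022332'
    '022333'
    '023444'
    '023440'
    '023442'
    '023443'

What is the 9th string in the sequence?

023402

Continuing the enumeration 3 steps past 023443: 023443 → 023404 → 023400 → (answer).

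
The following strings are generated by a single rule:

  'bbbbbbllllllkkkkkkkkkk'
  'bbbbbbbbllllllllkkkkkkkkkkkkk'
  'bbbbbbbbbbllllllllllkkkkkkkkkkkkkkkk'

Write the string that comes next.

bbbbbbbbbbbbllllllllllllkkkkkkkkkkkkkkkkkkk

Reading off run lengths: b runs 6, 8, 10; l runs 6, 8, 10; k runs 10, 13, 16 — each is linear in n, where the shown terms are n = 3, 4, 5.
Setting n = 6 gives 12, 12, 19 characters in each block.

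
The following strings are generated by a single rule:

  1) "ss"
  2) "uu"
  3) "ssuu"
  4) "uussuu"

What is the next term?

ssuuuussuu

Each term (from the third on) is the two preceding terms concatenated in order: term 3 = ss·uu = ssuu.
Continuing: ssuu · uussuu gives term 5.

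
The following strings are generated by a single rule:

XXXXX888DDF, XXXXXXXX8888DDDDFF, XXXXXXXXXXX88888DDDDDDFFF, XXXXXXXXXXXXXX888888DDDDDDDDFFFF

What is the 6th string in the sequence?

Term n consists of 3n+2 X's, followed by n+2 8's, followed by 2n D's, followed by n F's (n = 1, 2, …).
At n = 6 the blocks have lengths 20, 8, 12, 6.

XXXXXXXXXXXXXXXXXXXX88888888DDDDDDDDDDDDFFFFFF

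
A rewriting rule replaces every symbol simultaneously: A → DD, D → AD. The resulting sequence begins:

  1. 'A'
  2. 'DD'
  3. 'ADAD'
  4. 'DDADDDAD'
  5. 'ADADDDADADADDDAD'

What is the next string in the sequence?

Rewriting the 16 symbols of ADADDDADADADDDAD one by one yields DD AD DD AD AD AD DD AD DD AD DD AD AD AD DD AD; concatenated:

DDADDDADADADDDADDDADDDADADADDDAD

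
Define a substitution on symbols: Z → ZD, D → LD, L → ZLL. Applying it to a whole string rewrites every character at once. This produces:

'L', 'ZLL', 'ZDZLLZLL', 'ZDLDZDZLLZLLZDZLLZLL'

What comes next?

ZDLDZLLLDZDLDZDZLLZLLZDZLLZLLZDLDZDZLLZLLZDZLLZLL

φ(ZDLDZDZLLZLLZDZLLZLL) expands symbol-by-symbol to ZD LD ZLL LD ZD LD ZD ZLL ZLL ZD ZLL ZLL ZD LD ZD ZLL ZLL ZD ZLL ZLL; joining the 20 pieces gives the next term.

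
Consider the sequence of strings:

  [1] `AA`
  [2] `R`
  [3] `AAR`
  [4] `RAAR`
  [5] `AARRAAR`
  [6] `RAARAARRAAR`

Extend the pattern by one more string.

AARRAARRAARAARRAAR

Each term (from the third on) is the two preceding terms concatenated in order: term 3 = AA·R = AAR.
So term 7 is AARRAAR·RAARAARRAAR.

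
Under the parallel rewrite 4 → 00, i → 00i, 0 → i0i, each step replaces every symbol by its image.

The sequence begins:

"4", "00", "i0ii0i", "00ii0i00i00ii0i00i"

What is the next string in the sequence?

φ(00ii0i00i00ii0i00i) expands symbol-by-symbol to i0i i0i 00i 00i i0i 00i i0i i0i 00i i0i i0i 00i 00i i0i 00i i0i i0i 00i; joining the 18 pieces gives the next term.

i0ii0i00i00ii0i00ii0ii0i00ii0ii0i00i00ii0i00ii0ii0i00i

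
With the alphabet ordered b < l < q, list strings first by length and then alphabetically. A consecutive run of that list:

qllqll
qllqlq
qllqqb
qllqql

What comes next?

qllqqq

Treat qllqql as a base-3 numeral over the given alphabet and add one, carrying through any trailing q's.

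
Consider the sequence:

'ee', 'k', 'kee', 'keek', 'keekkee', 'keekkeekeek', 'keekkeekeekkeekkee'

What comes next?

From term 3 onward, concatenate the last term with the second-to-last: k·ee = kee, kee·k = keek, …
The next term joins keekkeekeekkeekkee and keekkeekeek.

keekkeekeekkeekkeekeekkeekeek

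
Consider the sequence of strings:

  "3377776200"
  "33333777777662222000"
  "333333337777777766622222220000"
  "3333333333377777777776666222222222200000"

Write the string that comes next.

33333333333333777777777777666662222222222222000000

Reading off run lengths: 3 runs 2, 5, 8, 11; 7 runs 4, 6, 8, 10; 6 runs 1, 2, 3, 4; 2 runs 1, 4, 7, 10; 0 runs 2, 3, 4, 5 — each is linear in n (n = 1, 2, …).
For the next term, n = 5, so the run lengths are 14, 12, 5, 13, 6.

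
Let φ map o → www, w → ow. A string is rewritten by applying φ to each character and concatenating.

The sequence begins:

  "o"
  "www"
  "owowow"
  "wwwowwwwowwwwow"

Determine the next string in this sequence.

Rewriting the 15 symbols of wwwowwwwowwwwow one by one yields ow ow ow www ow ow ow ow www ow ow ow ow www ow; concatenated:

owowowwwwowowowowwwwowowowowwwwow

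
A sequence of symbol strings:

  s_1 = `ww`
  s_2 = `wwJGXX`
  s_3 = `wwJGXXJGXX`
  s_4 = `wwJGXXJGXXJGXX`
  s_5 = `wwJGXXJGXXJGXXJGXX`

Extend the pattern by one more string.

wwJGXXJGXXJGXXJGXXJGXX

The strings grow by a fixed suffix JGXX each time.
One more step from wwJGXXJGXXJGXXJGXX gives the answer.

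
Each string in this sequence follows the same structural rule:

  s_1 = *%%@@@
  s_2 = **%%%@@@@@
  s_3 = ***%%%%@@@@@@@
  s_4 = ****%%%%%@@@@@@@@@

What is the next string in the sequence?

*****%%%%%%@@@@@@@@@@@

Reading off run lengths: * runs 1, 2, 3, 4; % runs 2, 3, 4, 5; @ runs 3, 5, 7, 9 — each is linear in n (n = 1, 2, …).
Setting n = 5 gives 5, 6, 11 characters in each block.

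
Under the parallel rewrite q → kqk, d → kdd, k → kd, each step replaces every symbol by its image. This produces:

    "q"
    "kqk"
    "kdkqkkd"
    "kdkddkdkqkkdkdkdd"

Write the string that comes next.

kdkddkdkddkddkdkddkdkqkkdkdkddkdkddkdkddkdd

Replace each of the 17 characters of kdkddkdkqkkdkdkdd in place — kd kdd kd kdd kdd kd kdd kd kqk kd kd kdd kd kdd kd kdd kdd — and concatenate.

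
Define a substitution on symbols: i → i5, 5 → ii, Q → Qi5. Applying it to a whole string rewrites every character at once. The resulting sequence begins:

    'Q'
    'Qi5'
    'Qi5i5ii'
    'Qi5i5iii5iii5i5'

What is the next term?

Qi5i5iii5iii5i5i5iii5i5i5iii5ii

Applying the rule to each of the 15 symbols of Qi5i5iii5iii5i5 gives the pieces Qi5 i5 ii i5 ii i5 i5 i5 ii i5 i5 i5 ii i5 ii, which concatenate to the answer.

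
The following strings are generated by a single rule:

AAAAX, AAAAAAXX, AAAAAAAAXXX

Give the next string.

AAAAAAAAAAXXXX

The n-th term is 2n A's then n-1 X's, where the shown terms are n = 2, 3, 4.
At n = 5 the blocks have lengths 10, 4.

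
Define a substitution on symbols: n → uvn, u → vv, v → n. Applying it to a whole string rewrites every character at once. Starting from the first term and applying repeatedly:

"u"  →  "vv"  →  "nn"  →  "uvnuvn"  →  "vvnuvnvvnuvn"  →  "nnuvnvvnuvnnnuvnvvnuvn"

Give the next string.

Rewriting the 22 symbols of nnuvnvvnuvnnnuvnvvnuvn one by one yields uvn uvn vv n uvn n n uvn vv n uvn uvn uvn vv n uvn n n uvn vv n uvn; concatenated:

uvnuvnvvnuvnnnuvnvvnuvnuvnuvnvvnuvnnnuvnvvnuvn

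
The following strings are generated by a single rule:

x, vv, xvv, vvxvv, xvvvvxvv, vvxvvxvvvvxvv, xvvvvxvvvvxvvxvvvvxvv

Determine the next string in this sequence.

This is a Fibonacci-style word recurrence s(k) = s(k−2)·s(k−1): e.g. x·vv = xvv.
Continuing: vvxvvxvvvvxvv · xvvvvxvvvvxvvxvvvvxvv gives term 8.

vvxvvxvvvvxvvxvvvvxvvvvxvvxvvvvxvv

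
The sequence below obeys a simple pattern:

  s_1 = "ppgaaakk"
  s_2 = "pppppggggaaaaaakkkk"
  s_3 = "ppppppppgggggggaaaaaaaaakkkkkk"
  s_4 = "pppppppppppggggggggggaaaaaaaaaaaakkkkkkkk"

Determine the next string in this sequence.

Term n consists of 3n-1 p's, followed by 3n-2 g's, followed by 3n a's, followed by 2n k's (n = 1, 2, …).
For the next term, n = 5, so the run lengths are 14, 13, 15, 10.

ppppppppppppppgggggggggggggaaaaaaaaaaaaaaakkkkkkkkkk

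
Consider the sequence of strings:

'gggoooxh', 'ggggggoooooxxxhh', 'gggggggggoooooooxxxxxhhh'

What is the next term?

ggggggggggggoooooooooxxxxxxxhhhh

The n-th term is 3n g's then 2n+1 o's then 2n-1 x's then n h's (n = 1, 2, …).
Setting n = 4 gives 12, 9, 7, 4 characters in each block.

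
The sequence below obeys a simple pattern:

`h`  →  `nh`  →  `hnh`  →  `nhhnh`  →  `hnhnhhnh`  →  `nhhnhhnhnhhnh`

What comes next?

Each term (from the third on) is the two preceding terms concatenated in order: term 3 = h·nh = hnh.
Continuing: hnhnhhnh · nhhnhhnhnhhnh gives term 7.

hnhnhhnhnhhnhhnhnhhnh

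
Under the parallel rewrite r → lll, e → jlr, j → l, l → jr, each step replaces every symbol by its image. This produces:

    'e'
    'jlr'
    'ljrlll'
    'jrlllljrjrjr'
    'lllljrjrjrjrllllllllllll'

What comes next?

jrjrjrjrlllllllllllllllljrjrjrjrjrjrjrjrjrjrjrjr

Applying the rule to each of the 24 symbols of lllljrjrjrjrllllllllllll gives the pieces jr jr jr jr l lll l lll l lll l lll jr jr jr jr jr jr jr jr jr jr jr jr, which concatenate to the answer.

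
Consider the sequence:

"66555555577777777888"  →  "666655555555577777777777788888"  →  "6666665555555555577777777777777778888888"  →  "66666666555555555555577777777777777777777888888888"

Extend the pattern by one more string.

666666666655555555555555577777777777777777777777788888888888

Each string has the form 6^{2n-2} 5^{2n+3} 7^{4n} 8^{2n-1}, where the shown terms are n = 2, 3, 4, 5.
Setting n = 6 gives 10, 15, 24, 11 characters in each block.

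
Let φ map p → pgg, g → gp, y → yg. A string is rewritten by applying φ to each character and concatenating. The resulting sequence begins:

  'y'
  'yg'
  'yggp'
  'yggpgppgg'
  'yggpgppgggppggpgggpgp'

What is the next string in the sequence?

yggpgppgggppggpgggpgpgppggpgggpgppgggpgpgppgggppgg

φ(yggpgppgggppggpgggpgp) expands symbol-by-symbol to yg gp gp pgg gp pgg pgg gp gp gp pgg pgg gp gp pgg gp gp gp pgg gp pgg; joining the 21 pieces gives the next term.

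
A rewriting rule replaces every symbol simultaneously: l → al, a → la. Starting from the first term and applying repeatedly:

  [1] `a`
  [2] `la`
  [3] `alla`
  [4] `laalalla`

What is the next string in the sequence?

Expanding laalalla: l→al, a→la, a→la, l→al, a→la, l→al, l→al, a→la. Concatenated: al la la al la al al la.

allalaallaalalla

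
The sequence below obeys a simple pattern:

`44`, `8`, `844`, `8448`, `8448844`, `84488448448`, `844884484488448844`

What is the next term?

84488448448844884484488448448

This is a Fibonacci-style word recurrence s(k) = s(k−1)·s(k−2): e.g. 8·44 = 844.
Continuing: 844884484488448844 · 84488448448 gives term 8.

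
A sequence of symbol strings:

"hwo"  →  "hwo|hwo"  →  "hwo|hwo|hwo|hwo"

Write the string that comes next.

Every step duplicates the string with '|' between the halves.
One more doubling of hwo|hwo|hwo|hwo gives the answer.

hwo|hwo|hwo|hwo|hwo|hwo|hwo|hwo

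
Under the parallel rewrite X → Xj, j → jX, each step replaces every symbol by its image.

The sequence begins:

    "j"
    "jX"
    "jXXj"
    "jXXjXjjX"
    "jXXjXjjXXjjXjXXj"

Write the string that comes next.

Rewriting the 16 symbols of jXXjXjjXXjjXjXXj one by one yields jX Xj Xj jX Xj jX jX Xj Xj jX jX Xj jX Xj Xj jX; concatenated:

jXXjXjjXXjjXjXXjXjjXjXXjjXXjXjjX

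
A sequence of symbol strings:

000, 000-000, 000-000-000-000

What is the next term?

s(k+1) = s(k)·-·s(k) — each term doubles the last with '-' between the halves.
One more doubling of 000-000-000-000 gives the answer.

000-000-000-000-000-000-000-000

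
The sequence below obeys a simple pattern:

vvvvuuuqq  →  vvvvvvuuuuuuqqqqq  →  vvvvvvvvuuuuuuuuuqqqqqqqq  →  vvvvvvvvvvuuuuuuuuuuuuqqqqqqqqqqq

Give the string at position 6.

Each string has the form v^{2n+2} u^{3n} q^{3n-1} (n = 1, 2, …).
Setting n = 6 gives 14, 18, 17 characters in each block.

vvvvvvvvvvvvvvuuuuuuuuuuuuuuuuuuqqqqqqqqqqqqqqqqq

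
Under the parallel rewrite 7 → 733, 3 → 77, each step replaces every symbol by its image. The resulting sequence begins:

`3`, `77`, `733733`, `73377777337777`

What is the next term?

Applying the rule to each of the 14 symbols of 73377777337777 gives the pieces 733 77 77 733 733 733 733 733 77 77 733 733 733 733, which concatenate to the answer.

73377777337337337337337777733733733733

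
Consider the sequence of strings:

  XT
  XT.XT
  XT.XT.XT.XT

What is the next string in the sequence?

XT.XT.XT.XT.XT.XT.XT.XT

Every step duplicates the string with '.' between the halves.
So the next term is two copies of XT.XT.XT.XT with '.' between the halves.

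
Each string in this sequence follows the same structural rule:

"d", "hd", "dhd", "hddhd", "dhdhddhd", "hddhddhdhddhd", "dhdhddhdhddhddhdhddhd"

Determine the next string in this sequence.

hddhddhdhddhddhdhddhdhddhddhdhddhd

Each term (from the third on) is the two preceding terms concatenated in order: term 3 = d·hd = dhd.
Continuing: hddhddhdhddhd · dhdhddhdhddhddhdhddhd gives term 8.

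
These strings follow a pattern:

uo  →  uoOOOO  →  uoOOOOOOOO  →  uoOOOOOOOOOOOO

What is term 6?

The strings grow by a fixed suffix OOOO each time.
From uoOOOOOOOOOOOO, 2 further steps: uoOOOOOOOOOOOO → uoOOOOOOOOOOOOOOOO → (answer).

uoOOOOOOOOOOOOOOOOOOOO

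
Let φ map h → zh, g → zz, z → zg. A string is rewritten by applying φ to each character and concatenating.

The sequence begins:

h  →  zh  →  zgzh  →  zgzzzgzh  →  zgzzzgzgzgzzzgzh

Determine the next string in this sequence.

Rewriting the 16 symbols of zgzzzgzgzgzzzgzh one by one yields zg zz zg zg zg zz zg zz zg zz zg zg zg zz zg zh; concatenated:

zgzzzgzgzgzzzgzzzgzzzgzgzgzzzgzh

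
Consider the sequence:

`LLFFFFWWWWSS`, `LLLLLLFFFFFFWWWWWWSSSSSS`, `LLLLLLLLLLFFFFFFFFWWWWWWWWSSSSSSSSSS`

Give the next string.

LLLLLLLLLLLLLLFFFFFFFFFFWWWWWWWWWWSSSSSSSSSSSSSS

The n-th term is 4n-2 L's then 2n+2 F's then 2n+2 W's then 4n-2 S's (n = 1, 2, …).
Setting n = 4 gives 14, 10, 10, 14 characters in each block.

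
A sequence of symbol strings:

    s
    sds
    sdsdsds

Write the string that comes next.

s(k+1) = s(k)·d·s(k) — each term doubles the last with 'd' between the halves.
Doubling sdsdsds with 'd' between the halves:

sdsdsdsdsdsdsds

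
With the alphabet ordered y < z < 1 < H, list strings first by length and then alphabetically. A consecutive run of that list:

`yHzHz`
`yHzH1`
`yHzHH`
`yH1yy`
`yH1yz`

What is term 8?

Advancing 3 positions from yH1yz through yH1yz → yH1y1 → yH1yH reaches term 8.

yH1zy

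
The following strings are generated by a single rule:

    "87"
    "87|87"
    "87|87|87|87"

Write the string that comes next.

Each string is two copies of the previous one joined by '|'.
Doubling 87|87|87|87 with '|' between the halves:

87|87|87|87|87|87|87|87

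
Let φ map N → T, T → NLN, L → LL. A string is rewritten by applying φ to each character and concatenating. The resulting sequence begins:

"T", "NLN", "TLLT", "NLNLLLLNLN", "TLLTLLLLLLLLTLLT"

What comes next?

Replace each of the 16 characters of TLLTLLLLLLLLTLLT in place — NLN LL LL NLN LL LL LL LL LL LL LL LL NLN LL LL NLN — and concatenate.

NLNLLLLNLNLLLLLLLLLLLLLLLLNLNLLLLNLN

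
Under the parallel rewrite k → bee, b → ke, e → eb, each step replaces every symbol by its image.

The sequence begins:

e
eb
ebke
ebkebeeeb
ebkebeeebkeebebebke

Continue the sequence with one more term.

Rewriting the 19 symbols of ebkebeeebkeebebebke one by one yields eb ke bee eb ke eb eb eb ke bee eb eb ke eb ke eb ke bee eb; concatenated:

ebkebeeebkeebebebkebeeebebkeebkeebkebeeeb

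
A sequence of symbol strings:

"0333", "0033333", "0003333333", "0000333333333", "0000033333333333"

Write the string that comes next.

0000003333333333333

The n-th term is n-1 0's then 2n-1 3's, where the shown terms are n = 2, 3, 4, 5, 6.
For the next term, n = 7, so the run lengths are 6, 13.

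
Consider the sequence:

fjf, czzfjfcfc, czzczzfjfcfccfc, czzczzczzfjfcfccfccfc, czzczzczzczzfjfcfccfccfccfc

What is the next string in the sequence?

s(k+1) = czz·s(k)·cfc, so each term gains czz as a prefix and cfc as a suffix.
Applying this once more to czzczzczzczzfjfcfccfccfccfc:

czzczzczzczzczzfjfcfccfccfccfccfc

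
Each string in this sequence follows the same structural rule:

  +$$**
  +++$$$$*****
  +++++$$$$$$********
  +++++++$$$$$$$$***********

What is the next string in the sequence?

+++++++++$$$$$$$$$$**************

The n-th term is 2n-1 +'s then 2n $'s then 3n-1 *'s (n = 1, 2, …).
Setting n = 5 gives 9, 10, 14 characters in each block.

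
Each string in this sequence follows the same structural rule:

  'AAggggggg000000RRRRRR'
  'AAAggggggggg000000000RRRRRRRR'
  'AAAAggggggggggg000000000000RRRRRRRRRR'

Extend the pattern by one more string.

AAAAAggggggggggggg000000000000000RRRRRRRRRRRR

Term n consists of n A's, followed by 2n+3 g's, followed by 3n 0's, followed by 2n+2 R's, where the shown terms are n = 2, 3, 4.
At n = 5 the blocks have lengths 5, 13, 15, 12.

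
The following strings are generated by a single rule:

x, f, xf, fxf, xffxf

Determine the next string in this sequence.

fxfxffxf

This is a Fibonacci-style word recurrence s(k) = s(k−2)·s(k−1): e.g. x·f = xf.
Continuing: fxf · xffxf gives term 6.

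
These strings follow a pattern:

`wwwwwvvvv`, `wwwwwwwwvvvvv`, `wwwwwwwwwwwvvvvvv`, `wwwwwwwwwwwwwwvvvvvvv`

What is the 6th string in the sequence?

The n-th term is 3n-1 w's then n+2 v's, where the shown terms are n = 2, 3, 4, 5.
Setting n = 7 gives 20, 9 characters in each block.

wwwwwwwwwwwwwwwwwwwwvvvvvvvvv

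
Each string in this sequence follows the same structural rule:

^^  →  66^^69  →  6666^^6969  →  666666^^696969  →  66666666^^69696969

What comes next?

6666666666^^6969696969

Each term wraps the previous one in 66 on the left and 69 on the right.
So the next term is 66·66666666^^69696969·69.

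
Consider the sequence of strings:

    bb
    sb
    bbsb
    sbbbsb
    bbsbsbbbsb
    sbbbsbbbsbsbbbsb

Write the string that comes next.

bbsbsbbbsbsbbbsbbbsbsbbbsb

This is a Fibonacci-style word recurrence s(k) = s(k−2)·s(k−1): e.g. bb·sb = bbsb.
The next term joins bbsbsbbbsb and sbbbsbbbsbsbbbsb.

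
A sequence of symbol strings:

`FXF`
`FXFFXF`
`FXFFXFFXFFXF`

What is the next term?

FXFFXFFXFFXFFXFFXFFXFFXF

s(k+1) = s(k)·s(k) — each term doubles the last.
So the next term is two copies of FXFFXFFXFFXF.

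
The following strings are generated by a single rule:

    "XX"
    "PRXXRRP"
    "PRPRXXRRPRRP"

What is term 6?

Every step adds PR to the front and RRP to the end of the previous string.
From PRPRXXRRPRRP, 3 further steps: PRPRXXRRPRRP → PRPRPRXXRRPRRPRRP → PRPRPRPRXXRRPRRPRRPRRP → (answer).

PRPRPRPRPRXXRRPRRPRRPRRPRRP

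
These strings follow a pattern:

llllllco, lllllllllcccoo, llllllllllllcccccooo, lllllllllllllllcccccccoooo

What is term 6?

Reading off run lengths: l runs 6, 9, 12, 15; c runs 1, 3, 5, 7; o runs 1, 2, 3, 4 — each is linear in n (n = 1, 2, …).
At n = 6 the blocks have lengths 21, 11, 6.

lllllllllllllllllllllcccccccccccoooooo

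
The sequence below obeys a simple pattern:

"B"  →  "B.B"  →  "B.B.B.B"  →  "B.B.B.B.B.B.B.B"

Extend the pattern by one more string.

B.B.B.B.B.B.B.B.B.B.B.B.B.B.B.B

Every step duplicates the string with '.' between the halves.
One more doubling of B.B.B.B.B.B.B.B gives the answer.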